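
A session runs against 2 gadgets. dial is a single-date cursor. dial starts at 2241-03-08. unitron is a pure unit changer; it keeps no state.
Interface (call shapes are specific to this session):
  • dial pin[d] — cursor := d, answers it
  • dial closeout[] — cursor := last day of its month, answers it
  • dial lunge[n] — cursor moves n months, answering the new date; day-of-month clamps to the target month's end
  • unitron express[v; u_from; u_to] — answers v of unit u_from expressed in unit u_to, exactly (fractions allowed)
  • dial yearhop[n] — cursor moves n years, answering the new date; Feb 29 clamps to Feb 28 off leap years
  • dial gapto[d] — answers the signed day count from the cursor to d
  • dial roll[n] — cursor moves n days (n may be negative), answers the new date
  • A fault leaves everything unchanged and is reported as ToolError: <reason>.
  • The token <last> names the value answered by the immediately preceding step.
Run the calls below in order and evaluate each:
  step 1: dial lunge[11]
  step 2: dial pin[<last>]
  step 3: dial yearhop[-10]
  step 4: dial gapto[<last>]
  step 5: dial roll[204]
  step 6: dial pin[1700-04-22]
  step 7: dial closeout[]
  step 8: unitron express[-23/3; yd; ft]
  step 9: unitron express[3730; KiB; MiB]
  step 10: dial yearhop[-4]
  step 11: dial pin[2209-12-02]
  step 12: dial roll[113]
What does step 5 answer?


·→ dial lunge(n: 11)
·← 2242-02-08
·→ dial pin(d: <last>)
·← 2242-02-08
·→ dial yearhop(n: -10)
·← 2232-02-08
·→ dial gapto(d: <last>)
·← 0
·→ dial roll(n: 204)
·← 2232-08-30
·→ dial pin(d: 1700-04-22)
·← 1700-04-22
·→ dial closeout()
·← 1700-04-30
·→ unitron express(v: -23/3, u_from: yd, u_to: ft)
·← -23
·→ unitron express(v: 3730, u_from: KiB, u_to: MiB)
·← 1865/512
·→ dial yearhop(n: -4)
·← 1696-04-30
·→ dial pin(d: 2209-12-02)
·← 2209-12-02
·→ dial roll(n: 113)
·← 2210-03-25

Answer: 2232-08-30


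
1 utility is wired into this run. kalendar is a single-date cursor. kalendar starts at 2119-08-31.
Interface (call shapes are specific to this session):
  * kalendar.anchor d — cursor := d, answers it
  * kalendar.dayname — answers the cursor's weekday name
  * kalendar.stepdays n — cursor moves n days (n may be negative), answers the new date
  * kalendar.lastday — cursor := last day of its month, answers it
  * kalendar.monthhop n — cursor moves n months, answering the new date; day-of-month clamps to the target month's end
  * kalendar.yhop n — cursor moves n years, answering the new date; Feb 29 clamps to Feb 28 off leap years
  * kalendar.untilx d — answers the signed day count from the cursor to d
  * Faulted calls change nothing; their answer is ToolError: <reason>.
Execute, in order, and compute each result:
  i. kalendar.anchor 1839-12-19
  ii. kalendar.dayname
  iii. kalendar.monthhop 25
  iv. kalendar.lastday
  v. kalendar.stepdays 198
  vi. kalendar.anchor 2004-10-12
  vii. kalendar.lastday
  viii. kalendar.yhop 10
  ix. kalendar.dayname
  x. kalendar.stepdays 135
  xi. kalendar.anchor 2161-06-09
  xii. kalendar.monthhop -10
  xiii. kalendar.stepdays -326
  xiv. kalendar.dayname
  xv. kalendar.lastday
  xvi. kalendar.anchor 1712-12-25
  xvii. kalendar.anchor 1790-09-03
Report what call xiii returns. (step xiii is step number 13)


Then anchor with 1839-12-19, → 1839-12-19.
I call dayname(), and get Thursday.
Then monthhop with 25, → 1842-01-19.
I try lastday(): 1842-01-31.
I call stepdays with 198: 1842-08-17.
I use anchor with 2004-10-12, which returns 2004-10-12.
Then lastday, which returns 2004-10-31.
Then yhop with 10, and observe 2014-10-31.
Calling dayname, which returns Friday.
I use stepdays with 135, and observe 2015-03-15.
Now I run anchor with 2161-06-09, — result: 2161-06-09.
Then monthhop with -10, which returns 2160-08-09.
Next I call stepdays with -326: 2159-09-18.
Next I call dayname(), yielding Tuesday.
Using lastday, yielding 2159-09-30.
I call anchor with 1712-12-25, and get 1712-12-25.
Now I run anchor with 1790-09-03, → 1790-09-03.

Answer: 2159-09-18


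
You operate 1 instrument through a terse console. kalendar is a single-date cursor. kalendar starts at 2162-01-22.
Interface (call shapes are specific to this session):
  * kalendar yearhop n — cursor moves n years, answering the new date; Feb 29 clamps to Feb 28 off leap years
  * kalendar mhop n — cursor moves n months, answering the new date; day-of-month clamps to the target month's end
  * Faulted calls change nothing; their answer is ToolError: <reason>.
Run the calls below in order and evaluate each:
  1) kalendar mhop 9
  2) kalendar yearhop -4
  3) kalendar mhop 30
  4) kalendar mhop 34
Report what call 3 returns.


> kalendar mhop n=9
:: 2162-10-22
> kalendar yearhop n=-4
:: 2158-10-22
> kalendar mhop n=30
:: 2161-04-22
> kalendar mhop n=34
:: 2164-02-22

Answer: 2161-04-22


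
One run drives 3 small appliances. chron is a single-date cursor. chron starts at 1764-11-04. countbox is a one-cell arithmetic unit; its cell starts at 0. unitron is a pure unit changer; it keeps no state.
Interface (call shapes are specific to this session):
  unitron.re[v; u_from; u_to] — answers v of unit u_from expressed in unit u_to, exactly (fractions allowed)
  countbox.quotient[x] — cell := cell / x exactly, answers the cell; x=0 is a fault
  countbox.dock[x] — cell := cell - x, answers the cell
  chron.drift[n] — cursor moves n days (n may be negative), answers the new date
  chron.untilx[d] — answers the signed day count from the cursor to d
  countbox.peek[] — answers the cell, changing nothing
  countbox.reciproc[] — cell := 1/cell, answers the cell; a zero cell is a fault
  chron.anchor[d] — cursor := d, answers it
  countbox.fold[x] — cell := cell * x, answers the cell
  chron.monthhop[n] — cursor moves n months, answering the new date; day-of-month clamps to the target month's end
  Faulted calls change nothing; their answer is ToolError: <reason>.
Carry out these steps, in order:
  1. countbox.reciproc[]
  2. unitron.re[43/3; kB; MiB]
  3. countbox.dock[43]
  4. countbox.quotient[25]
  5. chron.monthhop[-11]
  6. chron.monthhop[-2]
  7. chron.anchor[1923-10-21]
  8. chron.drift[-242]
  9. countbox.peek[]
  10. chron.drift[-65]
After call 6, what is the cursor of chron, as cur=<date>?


Answer: cur=1763-10-04

Derivation:
;; reciproc() -> ToolError: reciprocal of zero
;; re(v='43/3', u_from='kB', u_to='MiB') -> 5375/393216
;; dock(x='43') -> -43
;; quotient(x='25') -> -43/25
;; monthhop(n='-11') -> 1763-12-04
;; monthhop(n='-2') -> 1763-10-04
;; anchor(d='1923-10-21') -> 1923-10-21
;; drift(n='-242') -> 1923-02-21
;; peek() -> -43/25
;; drift(n='-65') -> 1922-12-18


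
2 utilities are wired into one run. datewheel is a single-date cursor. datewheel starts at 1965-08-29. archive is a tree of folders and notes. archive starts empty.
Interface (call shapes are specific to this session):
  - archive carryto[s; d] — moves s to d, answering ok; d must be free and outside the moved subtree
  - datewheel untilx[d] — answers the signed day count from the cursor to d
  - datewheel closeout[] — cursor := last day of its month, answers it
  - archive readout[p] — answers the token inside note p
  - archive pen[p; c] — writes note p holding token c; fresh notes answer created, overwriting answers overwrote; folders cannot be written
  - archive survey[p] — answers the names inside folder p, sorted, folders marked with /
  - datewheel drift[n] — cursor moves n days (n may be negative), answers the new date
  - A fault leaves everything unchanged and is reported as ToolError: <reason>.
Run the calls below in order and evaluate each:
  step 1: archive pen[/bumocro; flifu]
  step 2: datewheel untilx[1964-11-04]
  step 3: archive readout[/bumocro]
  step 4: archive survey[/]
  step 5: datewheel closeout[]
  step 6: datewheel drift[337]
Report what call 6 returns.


;; 1. archive pen(p: /bumocro, c: flifu) == created
;; 2. datewheel untilx(d: 1964-11-04) == -298
;; 3. archive readout(p: /bumocro) == flifu
;; 4. archive survey(p: /) == [bumocro]
;; 5. datewheel closeout() == 1965-08-31
;; 6. datewheel drift(n: 337) == 1966-08-03

Answer: 1966-08-03


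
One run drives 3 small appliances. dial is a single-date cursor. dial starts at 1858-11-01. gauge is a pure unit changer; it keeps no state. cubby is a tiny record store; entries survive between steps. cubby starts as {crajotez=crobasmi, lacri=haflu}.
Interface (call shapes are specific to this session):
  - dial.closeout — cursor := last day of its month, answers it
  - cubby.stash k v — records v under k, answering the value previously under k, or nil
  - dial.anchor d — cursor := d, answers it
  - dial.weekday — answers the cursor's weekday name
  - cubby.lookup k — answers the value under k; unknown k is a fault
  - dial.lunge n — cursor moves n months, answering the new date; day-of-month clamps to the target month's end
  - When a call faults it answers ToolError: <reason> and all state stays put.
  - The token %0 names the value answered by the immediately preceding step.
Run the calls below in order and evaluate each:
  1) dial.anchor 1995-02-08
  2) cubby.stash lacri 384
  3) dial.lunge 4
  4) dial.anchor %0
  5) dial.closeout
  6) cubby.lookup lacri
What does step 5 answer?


Answer: 1995-06-30

Derivation:
>> dial.anchor(d='1995-02-08')
<< 1995-02-08
>> cubby.stash(k='lacri', v='384')
<< haflu
>> dial.lunge(n='4')
<< 1995-06-08
>> dial.anchor(d='%0')
<< 1995-06-08
>> dial.closeout()
<< 1995-06-30
>> cubby.lookup(k='lacri')
<< 384


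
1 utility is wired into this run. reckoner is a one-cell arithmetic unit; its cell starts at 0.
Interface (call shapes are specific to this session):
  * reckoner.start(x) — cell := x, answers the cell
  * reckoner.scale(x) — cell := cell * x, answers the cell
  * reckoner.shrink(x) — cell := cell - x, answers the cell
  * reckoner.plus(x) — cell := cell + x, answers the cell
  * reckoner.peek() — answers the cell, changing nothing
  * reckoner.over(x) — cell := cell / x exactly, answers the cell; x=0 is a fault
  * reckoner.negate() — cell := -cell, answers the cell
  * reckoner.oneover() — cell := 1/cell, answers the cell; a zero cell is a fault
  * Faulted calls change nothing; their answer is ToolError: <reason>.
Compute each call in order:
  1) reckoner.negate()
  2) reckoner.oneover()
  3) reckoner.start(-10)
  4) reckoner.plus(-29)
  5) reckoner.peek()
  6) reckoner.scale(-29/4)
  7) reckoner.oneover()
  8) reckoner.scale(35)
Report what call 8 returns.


CALL negate[]
RET  0
CALL oneover[]
RET  ToolError: reciprocal of zero
CALL start[x→-10]
RET  -10
CALL plus[x→-29]
RET  -39
CALL peek[]
RET  -39
CALL scale[x→-29/4]
RET  1131/4
CALL oneover[]
RET  4/1131
CALL scale[x→35]
RET  140/1131

Answer: 140/1131


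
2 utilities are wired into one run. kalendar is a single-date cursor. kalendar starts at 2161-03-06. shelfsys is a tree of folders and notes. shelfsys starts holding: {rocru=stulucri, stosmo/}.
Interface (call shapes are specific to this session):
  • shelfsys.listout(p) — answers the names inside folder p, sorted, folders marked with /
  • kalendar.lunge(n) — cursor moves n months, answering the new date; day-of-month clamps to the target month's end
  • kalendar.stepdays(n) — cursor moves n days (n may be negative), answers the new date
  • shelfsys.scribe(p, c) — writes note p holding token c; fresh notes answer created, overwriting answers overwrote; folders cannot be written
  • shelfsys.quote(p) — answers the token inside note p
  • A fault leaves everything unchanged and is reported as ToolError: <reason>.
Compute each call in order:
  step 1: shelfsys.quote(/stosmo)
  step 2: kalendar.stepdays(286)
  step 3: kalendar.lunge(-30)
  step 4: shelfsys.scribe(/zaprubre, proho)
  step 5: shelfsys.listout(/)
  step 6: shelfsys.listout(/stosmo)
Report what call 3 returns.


Step: quote[p=/stosmo]
Result: ToolError: is a directory
Step: stepdays[n=286]
Result: 2161-12-17
Step: lunge[n=-30]
Result: 2159-06-17
Step: scribe[p=/zaprubre; c=proho]
Result: created
Step: listout[p=/]
Result: [rocru, stosmo/, zaprubre]
Step: listout[p=/stosmo]
Result: []

Answer: 2159-06-17


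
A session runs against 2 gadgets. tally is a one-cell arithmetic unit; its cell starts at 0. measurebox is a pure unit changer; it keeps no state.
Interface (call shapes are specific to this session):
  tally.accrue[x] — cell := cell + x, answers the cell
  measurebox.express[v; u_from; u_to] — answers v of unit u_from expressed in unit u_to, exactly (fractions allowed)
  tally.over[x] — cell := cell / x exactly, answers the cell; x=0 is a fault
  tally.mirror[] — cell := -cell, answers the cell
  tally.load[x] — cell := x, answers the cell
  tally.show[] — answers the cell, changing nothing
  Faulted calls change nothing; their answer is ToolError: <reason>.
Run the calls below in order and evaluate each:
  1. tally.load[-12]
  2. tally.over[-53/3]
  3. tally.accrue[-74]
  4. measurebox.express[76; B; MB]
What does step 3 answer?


Do: load[x→-12]
See: -12
Do: over[x→-53/3]
See: 36/53
Do: accrue[x→-74]
See: -3886/53
Do: express[v→76; u_from→B; u_to→MB]
See: 19/250000

Answer: -3886/53


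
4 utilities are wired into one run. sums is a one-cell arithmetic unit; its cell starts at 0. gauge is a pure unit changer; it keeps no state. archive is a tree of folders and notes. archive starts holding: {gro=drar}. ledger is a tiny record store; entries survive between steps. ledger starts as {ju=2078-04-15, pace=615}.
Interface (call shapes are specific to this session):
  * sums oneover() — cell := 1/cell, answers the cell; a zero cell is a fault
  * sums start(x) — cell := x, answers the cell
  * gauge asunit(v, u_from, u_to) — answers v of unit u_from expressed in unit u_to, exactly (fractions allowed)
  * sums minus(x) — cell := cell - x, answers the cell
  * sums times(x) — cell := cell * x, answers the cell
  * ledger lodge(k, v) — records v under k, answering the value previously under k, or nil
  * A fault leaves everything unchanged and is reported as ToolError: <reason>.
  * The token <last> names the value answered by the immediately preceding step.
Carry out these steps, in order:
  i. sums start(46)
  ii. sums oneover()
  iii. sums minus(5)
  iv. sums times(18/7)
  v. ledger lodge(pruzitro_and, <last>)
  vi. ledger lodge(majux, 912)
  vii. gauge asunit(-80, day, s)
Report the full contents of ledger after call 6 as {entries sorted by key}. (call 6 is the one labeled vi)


Using sums start on 46: 46.
Now I run sums oneover(): 1/46.
I call sums minus on 5, and observe -229/46.
Next I call sums times on 18/7, and observe -2061/161.
I use ledger lodge on pruzitro_and, <last>: nil.
I try ledger lodge on majux, 912, yielding nil.
I try gauge asunit on -80, day, s, and get -6912000.

Answer: {ju=2078-04-15, majux=912, pace=615, pruzitro_and=-2061/161}


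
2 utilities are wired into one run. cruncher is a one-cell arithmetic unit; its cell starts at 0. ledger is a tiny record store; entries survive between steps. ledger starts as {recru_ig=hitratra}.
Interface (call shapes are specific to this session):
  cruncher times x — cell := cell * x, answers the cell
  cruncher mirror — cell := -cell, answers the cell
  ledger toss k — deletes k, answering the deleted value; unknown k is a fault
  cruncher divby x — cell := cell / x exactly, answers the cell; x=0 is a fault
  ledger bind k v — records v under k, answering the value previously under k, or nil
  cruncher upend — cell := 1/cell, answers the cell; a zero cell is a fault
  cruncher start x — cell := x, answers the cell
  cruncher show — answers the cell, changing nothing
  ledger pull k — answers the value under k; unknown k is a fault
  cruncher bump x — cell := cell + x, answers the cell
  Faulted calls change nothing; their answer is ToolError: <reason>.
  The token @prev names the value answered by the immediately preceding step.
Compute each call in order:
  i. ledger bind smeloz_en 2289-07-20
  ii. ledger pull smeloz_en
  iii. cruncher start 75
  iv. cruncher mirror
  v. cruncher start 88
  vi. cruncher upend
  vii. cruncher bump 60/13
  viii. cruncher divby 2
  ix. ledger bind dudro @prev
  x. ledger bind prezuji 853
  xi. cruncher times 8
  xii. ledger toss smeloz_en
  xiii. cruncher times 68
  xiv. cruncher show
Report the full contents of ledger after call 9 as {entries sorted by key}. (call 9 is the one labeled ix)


Answer: {dudro=5293/2288, recru_ig=hitratra, smeloz_en=2289-07-20}

Derivation:
Step: ledger bind[k: smeloz_en; v: 2289-07-20]
Result: nil
Step: ledger pull[k: smeloz_en]
Result: 2289-07-20
Step: cruncher start[x: 75]
Result: 75
Step: cruncher mirror[]
Result: -75
Step: cruncher start[x: 88]
Result: 88
Step: cruncher upend[]
Result: 1/88
Step: cruncher bump[x: 60/13]
Result: 5293/1144
Step: cruncher divby[x: 2]
Result: 5293/2288
Step: ledger bind[k: dudro; v: @prev]
Result: nil
Step: ledger bind[k: prezuji; v: 853]
Result: nil
Step: cruncher times[x: 8]
Result: 5293/286
Step: ledger toss[k: smeloz_en]
Result: 2289-07-20
Step: cruncher times[x: 68]
Result: 179962/143
Step: cruncher show[]
Result: 179962/143


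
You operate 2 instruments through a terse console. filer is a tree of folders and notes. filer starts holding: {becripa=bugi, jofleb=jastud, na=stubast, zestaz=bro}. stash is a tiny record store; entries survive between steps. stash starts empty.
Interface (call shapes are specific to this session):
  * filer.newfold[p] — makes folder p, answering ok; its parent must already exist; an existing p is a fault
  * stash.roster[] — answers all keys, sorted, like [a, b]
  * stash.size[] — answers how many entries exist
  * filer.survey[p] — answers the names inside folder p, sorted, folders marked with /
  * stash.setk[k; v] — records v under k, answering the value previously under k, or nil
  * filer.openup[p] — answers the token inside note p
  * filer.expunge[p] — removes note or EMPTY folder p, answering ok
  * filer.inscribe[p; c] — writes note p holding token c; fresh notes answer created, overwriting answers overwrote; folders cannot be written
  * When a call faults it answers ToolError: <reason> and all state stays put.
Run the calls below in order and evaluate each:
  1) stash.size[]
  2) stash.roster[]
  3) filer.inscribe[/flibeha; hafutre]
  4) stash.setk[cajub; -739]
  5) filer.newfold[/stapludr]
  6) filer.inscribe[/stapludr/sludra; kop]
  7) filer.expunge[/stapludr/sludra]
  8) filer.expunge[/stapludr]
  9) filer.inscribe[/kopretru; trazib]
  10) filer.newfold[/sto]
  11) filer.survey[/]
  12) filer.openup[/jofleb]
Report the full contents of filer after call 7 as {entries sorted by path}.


>>> size
[out] 0
>>> roster
[out] []
>>> inscribe p=/flibeha c=hafutre
[out] created
>>> setk k=cajub v=-739
[out] nil
>>> newfold p=/stapludr
[out] ok
>>> inscribe p=/stapludr/sludra c=kop
[out] created
>>> expunge p=/stapludr/sludra
[out] ok
>>> expunge p=/stapludr
[out] ok
>>> inscribe p=/kopretru c=trazib
[out] created
>>> newfold p=/sto
[out] ok
>>> survey p=/
[out] [becripa, flibeha, jofleb, kopretru, na, sto/, zestaz]
>>> openup p=/jofleb
[out] jastud

Answer: {becripa=bugi, flibeha=hafutre, jofleb=jastud, na=stubast, stapludr/, zestaz=bro}


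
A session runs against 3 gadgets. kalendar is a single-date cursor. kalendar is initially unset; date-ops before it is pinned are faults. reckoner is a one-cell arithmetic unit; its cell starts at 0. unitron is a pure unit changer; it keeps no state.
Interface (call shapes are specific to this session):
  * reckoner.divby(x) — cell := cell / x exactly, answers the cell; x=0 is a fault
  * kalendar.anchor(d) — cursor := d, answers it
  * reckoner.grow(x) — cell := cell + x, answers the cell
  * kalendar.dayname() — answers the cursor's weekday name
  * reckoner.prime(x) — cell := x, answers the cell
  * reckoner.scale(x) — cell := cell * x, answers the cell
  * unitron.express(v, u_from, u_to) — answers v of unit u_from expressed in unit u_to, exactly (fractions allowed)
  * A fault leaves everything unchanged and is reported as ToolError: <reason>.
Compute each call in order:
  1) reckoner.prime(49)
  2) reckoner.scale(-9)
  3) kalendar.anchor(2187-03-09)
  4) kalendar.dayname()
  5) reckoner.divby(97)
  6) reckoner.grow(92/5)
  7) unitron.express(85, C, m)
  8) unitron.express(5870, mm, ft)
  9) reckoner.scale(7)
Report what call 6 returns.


Answer: 6719/485

Derivation:
~$ reckoner.prime x→49
= 49
~$ reckoner.scale x→-9
= -441
~$ kalendar.anchor d→2187-03-09
= 2187-03-09
~$ kalendar.dayname
= Friday
~$ reckoner.divby x→97
= -441/97
~$ reckoner.grow x→92/5
= 6719/485
~$ unitron.express v→85 u_from→C u_to→m
= ToolError: incompatible units
~$ unitron.express v→5870 u_from→mm u_to→ft
= 14675/762
~$ reckoner.scale x→7
= 47033/485


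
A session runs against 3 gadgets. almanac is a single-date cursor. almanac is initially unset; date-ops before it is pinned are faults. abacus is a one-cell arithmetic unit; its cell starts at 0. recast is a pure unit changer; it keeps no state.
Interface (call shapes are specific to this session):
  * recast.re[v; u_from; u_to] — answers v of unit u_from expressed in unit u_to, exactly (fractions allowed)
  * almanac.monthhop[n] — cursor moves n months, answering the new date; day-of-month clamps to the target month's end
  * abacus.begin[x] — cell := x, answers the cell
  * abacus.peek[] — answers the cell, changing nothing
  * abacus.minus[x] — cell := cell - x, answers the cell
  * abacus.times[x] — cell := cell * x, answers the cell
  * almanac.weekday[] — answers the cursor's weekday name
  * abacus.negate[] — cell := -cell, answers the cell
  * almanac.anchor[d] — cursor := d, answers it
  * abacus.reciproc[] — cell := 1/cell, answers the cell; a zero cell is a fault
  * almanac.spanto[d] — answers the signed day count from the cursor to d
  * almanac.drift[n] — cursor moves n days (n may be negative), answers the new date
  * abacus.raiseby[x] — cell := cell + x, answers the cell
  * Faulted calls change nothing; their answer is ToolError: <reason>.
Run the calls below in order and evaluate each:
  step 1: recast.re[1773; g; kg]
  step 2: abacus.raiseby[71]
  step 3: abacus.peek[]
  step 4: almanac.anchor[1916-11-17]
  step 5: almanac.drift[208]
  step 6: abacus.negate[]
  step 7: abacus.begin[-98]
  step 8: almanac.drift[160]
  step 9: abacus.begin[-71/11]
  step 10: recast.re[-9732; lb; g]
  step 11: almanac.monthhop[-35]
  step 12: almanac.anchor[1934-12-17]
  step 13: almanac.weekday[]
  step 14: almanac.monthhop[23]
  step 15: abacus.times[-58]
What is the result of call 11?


Act: re[1773; g; kg]
Obs: 1773/1000
Act: raiseby[71]
Obs: 71
Act: peek[]
Obs: 71
Act: anchor[1916-11-17]
Obs: 1916-11-17
Act: drift[208]
Obs: 1917-06-13
Act: negate[]
Obs: -71
Act: begin[-98]
Obs: -98
Act: drift[160]
Obs: 1917-11-20
Act: begin[-71/11]
Obs: -71/11
Act: re[-9732; lb; g]
Obs: -110359023621/25000
Act: monthhop[-35]
Obs: 1914-12-20
Act: anchor[1934-12-17]
Obs: 1934-12-17
Act: weekday[]
Obs: Monday
Act: monthhop[23]
Obs: 1936-11-17
Act: times[-58]
Obs: 4118/11

Answer: 1914-12-20


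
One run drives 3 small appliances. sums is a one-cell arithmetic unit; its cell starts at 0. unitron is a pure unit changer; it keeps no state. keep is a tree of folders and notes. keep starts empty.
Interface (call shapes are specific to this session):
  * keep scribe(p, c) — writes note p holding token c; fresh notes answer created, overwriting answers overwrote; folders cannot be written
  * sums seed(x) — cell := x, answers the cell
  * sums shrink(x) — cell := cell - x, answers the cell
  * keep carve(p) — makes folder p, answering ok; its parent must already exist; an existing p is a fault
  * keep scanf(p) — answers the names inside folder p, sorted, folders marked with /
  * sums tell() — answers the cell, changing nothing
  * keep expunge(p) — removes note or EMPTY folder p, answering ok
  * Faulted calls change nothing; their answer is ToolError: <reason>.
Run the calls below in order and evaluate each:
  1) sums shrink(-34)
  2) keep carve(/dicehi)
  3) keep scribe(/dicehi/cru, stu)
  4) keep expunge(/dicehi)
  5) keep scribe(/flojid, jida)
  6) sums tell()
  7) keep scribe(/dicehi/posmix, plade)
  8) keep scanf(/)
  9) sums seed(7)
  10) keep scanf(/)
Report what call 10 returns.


Answer: [dicehi/, flojid]

Derivation:
·→ sums shrink(-34)
·← 34
·→ keep carve(/dicehi)
·← ok
·→ keep scribe(/dicehi/cru, stu)
·← created
·→ keep expunge(/dicehi)
·← ToolError: not empty
·→ keep scribe(/flojid, jida)
·← created
·→ sums tell()
·← 34
·→ keep scribe(/dicehi/posmix, plade)
·← created
·→ keep scanf(/)
·← [dicehi/, flojid]
·→ sums seed(7)
·← 7
·→ keep scanf(/)
·← [dicehi/, flojid]


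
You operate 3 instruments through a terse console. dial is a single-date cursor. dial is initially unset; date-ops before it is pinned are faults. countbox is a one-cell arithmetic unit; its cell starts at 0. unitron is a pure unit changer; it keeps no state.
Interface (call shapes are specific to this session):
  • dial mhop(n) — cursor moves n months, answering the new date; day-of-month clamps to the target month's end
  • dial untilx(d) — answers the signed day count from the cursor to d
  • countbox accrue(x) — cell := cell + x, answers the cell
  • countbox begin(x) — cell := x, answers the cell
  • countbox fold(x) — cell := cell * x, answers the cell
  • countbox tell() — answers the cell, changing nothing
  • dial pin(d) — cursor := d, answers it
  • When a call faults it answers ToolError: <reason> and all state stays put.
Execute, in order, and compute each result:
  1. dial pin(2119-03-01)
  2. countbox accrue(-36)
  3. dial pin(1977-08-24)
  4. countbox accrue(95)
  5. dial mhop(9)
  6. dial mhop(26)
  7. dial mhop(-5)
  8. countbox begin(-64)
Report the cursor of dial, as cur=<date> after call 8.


>>> dial pin d→2119-03-01
[out] 2119-03-01
>>> countbox accrue x→-36
[out] -36
>>> dial pin d→1977-08-24
[out] 1977-08-24
>>> countbox accrue x→95
[out] 59
>>> dial mhop n→9
[out] 1978-05-24
>>> dial mhop n→26
[out] 1980-07-24
>>> dial mhop n→-5
[out] 1980-02-24
>>> countbox begin x→-64
[out] -64

Answer: cur=1980-02-24


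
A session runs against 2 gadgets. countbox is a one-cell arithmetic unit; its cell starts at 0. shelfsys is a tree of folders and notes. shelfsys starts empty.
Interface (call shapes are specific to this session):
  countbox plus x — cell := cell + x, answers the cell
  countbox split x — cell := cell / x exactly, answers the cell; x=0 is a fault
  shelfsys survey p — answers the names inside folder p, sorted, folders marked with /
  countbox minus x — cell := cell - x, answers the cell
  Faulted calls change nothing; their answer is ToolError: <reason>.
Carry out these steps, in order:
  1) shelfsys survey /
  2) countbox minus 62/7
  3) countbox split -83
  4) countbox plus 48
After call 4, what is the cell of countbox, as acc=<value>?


==> shelfsys survey(p: /)
<== []
==> countbox minus(x: 62/7)
<== -62/7
==> countbox split(x: -83)
<== 62/581
==> countbox plus(x: 48)
<== 27950/581

Answer: acc=27950/581


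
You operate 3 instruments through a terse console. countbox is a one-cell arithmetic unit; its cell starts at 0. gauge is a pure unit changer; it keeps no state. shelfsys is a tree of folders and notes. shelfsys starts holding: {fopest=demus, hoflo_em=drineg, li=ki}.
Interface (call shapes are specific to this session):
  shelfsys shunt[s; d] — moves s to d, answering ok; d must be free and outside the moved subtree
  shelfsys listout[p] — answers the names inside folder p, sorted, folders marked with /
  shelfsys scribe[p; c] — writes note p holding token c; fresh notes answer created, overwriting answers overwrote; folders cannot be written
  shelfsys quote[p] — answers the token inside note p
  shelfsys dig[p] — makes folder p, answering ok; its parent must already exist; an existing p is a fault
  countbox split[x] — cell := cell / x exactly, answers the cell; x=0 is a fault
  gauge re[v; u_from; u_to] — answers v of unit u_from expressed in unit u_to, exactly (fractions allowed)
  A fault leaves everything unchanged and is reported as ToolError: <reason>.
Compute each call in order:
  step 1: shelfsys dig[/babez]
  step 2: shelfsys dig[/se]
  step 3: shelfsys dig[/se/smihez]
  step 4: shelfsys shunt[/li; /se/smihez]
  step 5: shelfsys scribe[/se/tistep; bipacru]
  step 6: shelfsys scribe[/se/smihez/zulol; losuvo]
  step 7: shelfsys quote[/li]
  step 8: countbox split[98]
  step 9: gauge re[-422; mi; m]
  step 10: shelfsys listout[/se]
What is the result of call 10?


% shelfsys dig /babez
= ok
% shelfsys dig /se
= ok
% shelfsys dig /se/smihez
= ok
% shelfsys shunt /li /se/smihez
= ToolError: exists
% shelfsys scribe /se/tistep bipacru
= created
% shelfsys scribe /se/smihez/zulol losuvo
= created
% shelfsys quote /li
= ki
% countbox split 98
= 0
% gauge re -422 mi m
= -84892896/125
% shelfsys listout /se
= [smihez/, tistep]

Answer: [smihez/, tistep]


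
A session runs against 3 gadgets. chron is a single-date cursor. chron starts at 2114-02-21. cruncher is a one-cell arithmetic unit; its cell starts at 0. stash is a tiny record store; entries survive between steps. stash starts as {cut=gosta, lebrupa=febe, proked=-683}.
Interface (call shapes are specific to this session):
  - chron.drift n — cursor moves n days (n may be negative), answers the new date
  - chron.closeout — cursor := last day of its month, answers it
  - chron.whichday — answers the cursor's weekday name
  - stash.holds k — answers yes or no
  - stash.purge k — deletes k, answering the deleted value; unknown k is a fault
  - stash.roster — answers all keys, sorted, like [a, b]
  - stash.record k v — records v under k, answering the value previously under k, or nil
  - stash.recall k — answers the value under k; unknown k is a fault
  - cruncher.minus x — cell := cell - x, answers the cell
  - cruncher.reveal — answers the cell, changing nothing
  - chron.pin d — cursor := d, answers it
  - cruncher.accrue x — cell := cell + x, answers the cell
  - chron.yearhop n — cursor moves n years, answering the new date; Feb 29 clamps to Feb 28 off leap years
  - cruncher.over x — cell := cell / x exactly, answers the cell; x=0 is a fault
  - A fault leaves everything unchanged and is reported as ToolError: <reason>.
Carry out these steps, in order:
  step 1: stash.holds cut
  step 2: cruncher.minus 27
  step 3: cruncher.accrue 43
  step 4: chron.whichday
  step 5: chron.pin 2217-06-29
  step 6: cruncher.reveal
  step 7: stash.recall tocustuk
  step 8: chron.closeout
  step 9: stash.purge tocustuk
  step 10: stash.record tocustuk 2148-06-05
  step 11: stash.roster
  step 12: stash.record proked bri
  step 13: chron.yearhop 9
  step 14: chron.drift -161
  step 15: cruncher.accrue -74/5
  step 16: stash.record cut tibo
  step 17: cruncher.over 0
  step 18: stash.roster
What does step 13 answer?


! stash.holds(k=cut) : yes
! cruncher.minus(x=27) : -27
! cruncher.accrue(x=43) : 16
! chron.whichday() : Wednesday
! chron.pin(d=2217-06-29) : 2217-06-29
! cruncher.reveal() : 16
! stash.recall(k=tocustuk) : ToolError: no such key tocustuk
! chron.closeout() : 2217-06-30
! stash.purge(k=tocustuk) : ToolError: no such key tocustuk
! stash.record(k=tocustuk, v=2148-06-05) : nil
! stash.roster() : [cut, lebrupa, proked, tocustuk]
! stash.record(k=proked, v=bri) : -683
! chron.yearhop(n=9) : 2226-06-30
! chron.drift(n=-161) : 2226-01-20
! cruncher.accrue(x=-74/5) : 6/5
! stash.record(k=cut, v=tibo) : gosta
! cruncher.over(x=0) : ToolError: division by zero
! stash.roster() : [cut, lebrupa, proked, tocustuk]

Answer: 2226-06-30


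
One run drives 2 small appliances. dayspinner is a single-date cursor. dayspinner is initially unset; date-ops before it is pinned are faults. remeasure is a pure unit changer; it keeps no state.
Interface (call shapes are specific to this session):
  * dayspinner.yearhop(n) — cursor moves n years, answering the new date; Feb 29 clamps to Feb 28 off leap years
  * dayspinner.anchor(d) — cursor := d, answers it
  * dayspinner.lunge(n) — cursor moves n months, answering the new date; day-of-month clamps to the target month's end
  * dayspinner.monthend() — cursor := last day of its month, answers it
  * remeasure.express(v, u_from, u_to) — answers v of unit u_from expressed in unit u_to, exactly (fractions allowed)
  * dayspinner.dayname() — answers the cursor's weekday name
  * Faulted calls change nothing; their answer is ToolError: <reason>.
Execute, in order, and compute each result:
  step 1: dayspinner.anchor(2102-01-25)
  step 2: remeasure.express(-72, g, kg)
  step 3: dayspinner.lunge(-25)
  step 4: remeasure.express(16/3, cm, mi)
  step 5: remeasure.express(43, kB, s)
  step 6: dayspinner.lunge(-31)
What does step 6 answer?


Answer: 2097-05-25

Derivation:
[in] dayspinner.anchor 2102-01-25
= 2102-01-25
[in] remeasure.express -72 g kg
= -9/125
[in] dayspinner.lunge -25
= 2099-12-25
[in] remeasure.express 16/3 cm mi
= 5/150876
[in] remeasure.express 43 kB s
= ToolError: incompatible units
[in] dayspinner.lunge -31
= 2097-05-25


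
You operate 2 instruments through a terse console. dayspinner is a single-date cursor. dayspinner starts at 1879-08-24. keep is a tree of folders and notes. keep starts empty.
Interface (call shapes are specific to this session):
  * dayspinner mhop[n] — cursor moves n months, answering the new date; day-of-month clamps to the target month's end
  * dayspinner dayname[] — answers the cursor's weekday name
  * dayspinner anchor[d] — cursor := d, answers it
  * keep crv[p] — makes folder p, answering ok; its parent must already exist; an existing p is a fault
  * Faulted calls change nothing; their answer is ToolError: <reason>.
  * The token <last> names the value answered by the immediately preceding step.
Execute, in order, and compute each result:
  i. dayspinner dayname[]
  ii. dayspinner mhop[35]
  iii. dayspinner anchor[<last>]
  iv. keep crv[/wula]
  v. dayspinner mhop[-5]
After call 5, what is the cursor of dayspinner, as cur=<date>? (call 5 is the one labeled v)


Answer: cur=1882-02-24

Derivation:
CALL dayspinner dayname[]
RET  Sunday
CALL dayspinner mhop[n='35']
RET  1882-07-24
CALL dayspinner anchor[d='<last>']
RET  1882-07-24
CALL keep crv[p='/wula']
RET  ok
CALL dayspinner mhop[n='-5']
RET  1882-02-24


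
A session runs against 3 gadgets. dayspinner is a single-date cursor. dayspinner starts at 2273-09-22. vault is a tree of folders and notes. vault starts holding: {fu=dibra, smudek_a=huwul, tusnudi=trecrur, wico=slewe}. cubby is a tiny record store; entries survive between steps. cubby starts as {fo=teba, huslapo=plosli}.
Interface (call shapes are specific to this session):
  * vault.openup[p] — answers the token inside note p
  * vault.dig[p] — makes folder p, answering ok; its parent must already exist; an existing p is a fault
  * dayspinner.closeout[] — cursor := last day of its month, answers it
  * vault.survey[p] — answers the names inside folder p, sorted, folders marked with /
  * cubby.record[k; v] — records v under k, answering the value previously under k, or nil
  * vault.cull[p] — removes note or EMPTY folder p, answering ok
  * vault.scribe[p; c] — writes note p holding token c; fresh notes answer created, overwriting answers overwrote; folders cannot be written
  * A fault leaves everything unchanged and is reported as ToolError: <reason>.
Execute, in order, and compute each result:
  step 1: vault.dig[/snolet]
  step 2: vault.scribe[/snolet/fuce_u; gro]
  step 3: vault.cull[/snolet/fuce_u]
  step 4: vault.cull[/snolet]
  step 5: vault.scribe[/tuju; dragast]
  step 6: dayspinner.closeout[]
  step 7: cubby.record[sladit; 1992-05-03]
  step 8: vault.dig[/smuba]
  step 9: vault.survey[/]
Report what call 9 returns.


-> dig(/snolet)
<- ok
-> scribe(/snolet/fuce_u, gro)
<- created
-> cull(/snolet/fuce_u)
<- ok
-> cull(/snolet)
<- ok
-> scribe(/tuju, dragast)
<- created
-> closeout()
<- 2273-09-30
-> record(sladit, 1992-05-03)
<- nil
-> dig(/smuba)
<- ok
-> survey(/)
<- [fu, smuba/, smudek_a, tuju, tusnudi, wico]

Answer: [fu, smuba/, smudek_a, tuju, tusnudi, wico]


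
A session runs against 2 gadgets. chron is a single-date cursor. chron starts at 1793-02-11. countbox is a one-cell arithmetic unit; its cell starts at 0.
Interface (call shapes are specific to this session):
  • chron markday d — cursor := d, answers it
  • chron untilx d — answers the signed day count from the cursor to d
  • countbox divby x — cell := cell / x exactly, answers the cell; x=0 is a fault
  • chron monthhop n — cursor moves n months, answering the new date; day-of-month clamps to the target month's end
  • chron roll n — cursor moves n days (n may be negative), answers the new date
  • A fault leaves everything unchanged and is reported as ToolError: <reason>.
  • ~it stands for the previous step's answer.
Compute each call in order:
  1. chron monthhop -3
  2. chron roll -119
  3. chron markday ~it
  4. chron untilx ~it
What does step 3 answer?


Answer: 1792-07-15

Derivation:
·→ chron monthhop(n=-3)
·← 1792-11-11
·→ chron roll(n=-119)
·← 1792-07-15
·→ chron markday(d=~it)
·← 1792-07-15
·→ chron untilx(d=~it)
·← 0


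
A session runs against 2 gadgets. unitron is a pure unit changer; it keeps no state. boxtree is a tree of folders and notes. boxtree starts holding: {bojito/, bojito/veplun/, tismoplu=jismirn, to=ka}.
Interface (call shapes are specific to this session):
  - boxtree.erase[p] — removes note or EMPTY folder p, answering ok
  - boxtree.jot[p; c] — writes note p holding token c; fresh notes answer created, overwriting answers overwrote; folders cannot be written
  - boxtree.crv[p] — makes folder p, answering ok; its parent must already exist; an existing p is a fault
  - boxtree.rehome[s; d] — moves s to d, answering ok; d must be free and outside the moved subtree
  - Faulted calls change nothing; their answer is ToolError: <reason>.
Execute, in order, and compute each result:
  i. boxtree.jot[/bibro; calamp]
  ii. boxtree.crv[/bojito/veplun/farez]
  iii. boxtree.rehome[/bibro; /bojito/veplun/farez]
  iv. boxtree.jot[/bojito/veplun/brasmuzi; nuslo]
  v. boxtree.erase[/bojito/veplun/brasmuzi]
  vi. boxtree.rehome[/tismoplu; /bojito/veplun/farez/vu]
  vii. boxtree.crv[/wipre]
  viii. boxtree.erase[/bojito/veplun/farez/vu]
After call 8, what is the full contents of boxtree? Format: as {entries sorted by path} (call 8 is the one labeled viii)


Answer: {bibro=calamp, bojito/, bojito/veplun/, bojito/veplun/farez/, to=ka, wipre/}

Derivation:
~$ boxtree.jot /bibro calamp
  created
~$ boxtree.crv /bojito/veplun/farez
  ok
~$ boxtree.rehome /bibro /bojito/veplun/farez
  ToolError: exists
~$ boxtree.jot /bojito/veplun/brasmuzi nuslo
  created
~$ boxtree.erase /bojito/veplun/brasmuzi
  ok
~$ boxtree.rehome /tismoplu /bojito/veplun/farez/vu
  ok
~$ boxtree.crv /wipre
  ok
~$ boxtree.erase /bojito/veplun/farez/vu
  ok


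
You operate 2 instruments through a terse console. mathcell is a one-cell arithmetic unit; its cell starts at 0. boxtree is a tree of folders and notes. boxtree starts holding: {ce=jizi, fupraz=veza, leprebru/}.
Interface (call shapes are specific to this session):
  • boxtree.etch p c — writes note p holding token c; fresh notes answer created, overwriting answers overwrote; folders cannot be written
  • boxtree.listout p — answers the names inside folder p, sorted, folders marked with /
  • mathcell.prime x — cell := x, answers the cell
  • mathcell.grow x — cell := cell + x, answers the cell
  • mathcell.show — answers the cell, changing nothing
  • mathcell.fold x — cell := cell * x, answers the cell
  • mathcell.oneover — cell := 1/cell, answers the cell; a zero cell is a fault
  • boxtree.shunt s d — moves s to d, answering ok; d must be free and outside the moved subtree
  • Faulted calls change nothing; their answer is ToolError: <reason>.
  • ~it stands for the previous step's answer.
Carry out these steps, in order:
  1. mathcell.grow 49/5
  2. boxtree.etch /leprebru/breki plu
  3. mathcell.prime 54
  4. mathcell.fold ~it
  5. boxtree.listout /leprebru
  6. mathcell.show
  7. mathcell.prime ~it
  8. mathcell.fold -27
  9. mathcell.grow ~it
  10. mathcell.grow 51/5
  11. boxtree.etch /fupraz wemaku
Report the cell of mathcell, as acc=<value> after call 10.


Do: grow[x→49/5]
See: 49/5
Do: etch[p→/leprebru/breki; c→plu]
See: created
Do: prime[x→54]
See: 54
Do: fold[x→~it]
See: 2916
Do: listout[p→/leprebru]
See: [breki]
Do: show[]
See: 2916
Do: prime[x→~it]
See: 2916
Do: fold[x→-27]
See: -78732
Do: grow[x→~it]
See: -157464
Do: grow[x→51/5]
See: -787269/5
Do: etch[p→/fupraz; c→wemaku]
See: overwrote

Answer: acc=-787269/5
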